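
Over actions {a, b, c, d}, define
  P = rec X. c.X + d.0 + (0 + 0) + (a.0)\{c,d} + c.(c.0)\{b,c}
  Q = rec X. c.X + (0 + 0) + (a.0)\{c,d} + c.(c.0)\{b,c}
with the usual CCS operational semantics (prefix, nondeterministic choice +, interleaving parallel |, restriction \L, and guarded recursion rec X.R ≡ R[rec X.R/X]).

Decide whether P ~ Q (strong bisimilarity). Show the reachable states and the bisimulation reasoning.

NO

LTS(P): 4 reachable states
  u0 = rec X. c.X + d.0 + (0 + 0) + (a.0)\{c,d} + c.(c.0)\{b,c} | --a--▸ u1, --c--▸ u0, --c--▸ u2, --d--▸ u3
  u1 = 0\{c,d} | deadlocked
  u2 = (c.0)\{b,c} | deadlocked
  u3 = 0 | deadlocked
LTS(Q): 3 reachable states
  v0 = rec X. c.X + (0 + 0) + (a.0)\{c,d} + c.(c.0)\{b,c} | --a--▸ v1, --c--▸ v0, --c--▸ v2
  v1 = 0\{c,d} | deadlocked
  v2 = (c.0)\{b,c} | deadlocked
Bisimilarity quotient blocks:
  B0 = {u0}
  B1 = {u1, u2, u3, v1, v2}
  B2 = {v0}
u0 ∈ B0, v0 ∈ B2 → different blocks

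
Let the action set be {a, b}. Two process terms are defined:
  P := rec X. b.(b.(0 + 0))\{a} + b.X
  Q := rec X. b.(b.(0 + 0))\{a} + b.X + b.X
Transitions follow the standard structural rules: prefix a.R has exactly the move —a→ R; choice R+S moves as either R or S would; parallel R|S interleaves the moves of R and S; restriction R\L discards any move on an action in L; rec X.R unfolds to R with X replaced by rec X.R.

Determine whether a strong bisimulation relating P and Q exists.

LTS(P): 3 reachable states
  m0 = rec X. b.(b.(0 + 0))\{a} + b.X has moves —b→ m0, —b→ m1
  m1 = (b.(0 + 0))\{a} has moves —b→ m2
  m2 = (0 + 0)\{a} has moves stopped
LTS(Q): 3 reachable states
  n0 = rec X. b.(b.(0 + 0))\{a} + b.X + b.X has moves —b→ n0, —b→ n1
  n1 = (b.(0 + 0))\{a} has moves —b→ n2
  n2 = (0 + 0)\{a} has moves stopped
Partition-refinement fixed point:
  B0 = {m0, n0}
  B1 = {m1, n1}
  B2 = {m2, n2}
m0 ∈ B0, n0 ∈ B0 → same block

YES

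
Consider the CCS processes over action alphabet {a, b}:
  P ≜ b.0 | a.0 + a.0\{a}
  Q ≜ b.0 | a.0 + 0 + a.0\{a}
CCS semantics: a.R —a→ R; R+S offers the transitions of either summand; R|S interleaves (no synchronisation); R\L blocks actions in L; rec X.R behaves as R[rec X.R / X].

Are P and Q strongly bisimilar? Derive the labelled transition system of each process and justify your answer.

YES

LTS(P): 5 reachable states
  u0 = b.0 | a.0 + a.0\{a} has moves =a=> u1, =a=> u2, =b=> u3
  u1 = 0\{a} has moves (no moves)
  u2 = b.0 | 0 has moves =b=> u4
  u3 = 0 | a.0 has moves =a=> u4
  u4 = 0 | 0 has moves (no moves)
LTS(Q): 5 reachable states
  v0 = b.0 | a.0 + 0 + a.0\{a} has moves =a=> v1, =a=> v2, =b=> v3
  v1 = 0\{a} has moves (no moves)
  v2 = b.0 | 0 has moves =b=> v4
  v3 = 0 | a.0 has moves =a=> v4
  v4 = 0 | 0 has moves (no moves)
Coarsest stable partition (strong bisimilarity classes):
  B0 = {u0, v0}
  B1 = {u3, v3}
  B2 = {u1, u4, v1, v4}
  B3 = {u2, v2}
u0 ∈ B0, v0 ∈ B0 → same block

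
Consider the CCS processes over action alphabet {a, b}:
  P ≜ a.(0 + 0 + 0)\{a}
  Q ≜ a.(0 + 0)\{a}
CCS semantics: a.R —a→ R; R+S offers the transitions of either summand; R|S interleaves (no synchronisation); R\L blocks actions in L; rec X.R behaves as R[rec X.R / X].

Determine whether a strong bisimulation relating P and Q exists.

Reachable graph of P (2 states):
  u0 = a.(0 + 0 + 0)\{a} has moves --a--▸ u1
  u1 = (0 + 0 + 0)\{a} has moves (no moves)
Reachable graph of Q (2 states):
  v0 = a.(0 + 0)\{a} has moves --a--▸ v1
  v1 = (0 + 0)\{a} has moves (no moves)
Coarsest stable partition (strong bisimilarity classes):
  B0 = {u0, v0}
  B1 = {u1, v1}
u0 ∈ B0, v0 ∈ B0 → same block

bisimilar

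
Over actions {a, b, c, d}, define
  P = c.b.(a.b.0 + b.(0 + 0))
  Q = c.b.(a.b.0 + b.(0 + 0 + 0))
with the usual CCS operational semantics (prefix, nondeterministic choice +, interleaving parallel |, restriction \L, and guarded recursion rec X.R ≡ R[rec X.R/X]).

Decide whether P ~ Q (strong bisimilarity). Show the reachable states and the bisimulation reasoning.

YES

P's transition system — 6 states:
  u0 = c.b.(a.b.0 + b.(0 + 0)) has moves =c=> u1
  u1 = b.(a.b.0 + b.(0 + 0)) has moves =b=> u2
  u2 = a.b.0 + b.(0 + 0) has moves =a=> u3, =b=> u4
  u3 = b.0 has moves =b=> u5
  u4 = 0 + 0 has moves stopped
  u5 = 0 has moves stopped
Q's transition system — 6 states:
  v0 = c.b.(a.b.0 + b.(0 + 0 + 0)) has moves =c=> v1
  v1 = b.(a.b.0 + b.(0 + 0 + 0)) has moves =b=> v2
  v2 = a.b.0 + b.(0 + 0 + 0) has moves =a=> v3, =b=> v4
  v3 = b.0 has moves =b=> v5
  v4 = 0 + 0 + 0 has moves stopped
  v5 = 0 has moves stopped
Coarsest stable partition (strong bisimilarity classes):
  B0 = {u0, v0}
  B1 = {u1, v1}
  B2 = {u2, v2}
  B3 = {u3, v3}
  B4 = {u4, u5, v4, v5}
u0 ∈ B0, v0 ∈ B0 → same block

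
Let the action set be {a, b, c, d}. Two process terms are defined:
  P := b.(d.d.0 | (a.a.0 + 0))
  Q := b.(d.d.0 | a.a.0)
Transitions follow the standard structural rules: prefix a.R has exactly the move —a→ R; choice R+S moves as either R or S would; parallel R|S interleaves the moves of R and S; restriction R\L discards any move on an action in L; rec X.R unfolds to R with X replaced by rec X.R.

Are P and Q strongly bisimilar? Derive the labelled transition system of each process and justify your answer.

YES

P's transition system — 10 states:
  p0 = b.(d.d.0 | (a.a.0 + 0)) has moves --b--▸ p1
  p1 = d.d.0 | (a.a.0 + 0) has moves --a--▸ p2, --d--▸ p3
  p2 = d.d.0 | a.0 has moves --a--▸ p4, --d--▸ p5
  p3 = d.0 | (a.a.0 + 0) has moves --a--▸ p5, --d--▸ p6
  p4 = d.d.0 | 0 has moves --d--▸ p7
  p5 = d.0 | a.0 has moves --a--▸ p7, --d--▸ p8
  p6 = 0 | (a.a.0 + 0) has moves --a--▸ p8
  p7 = d.0 | 0 has moves --d--▸ p9
  p8 = 0 | a.0 has moves --a--▸ p9
  p9 = 0 | 0 has moves (no moves)
Q's transition system — 10 states:
  q0 = b.(d.d.0 | a.a.0) has moves --b--▸ q1
  q1 = d.d.0 | a.a.0 has moves --a--▸ q2, --d--▸ q3
  q2 = d.d.0 | a.0 has moves --a--▸ q4, --d--▸ q5
  q3 = d.0 | a.a.0 has moves --a--▸ q5, --d--▸ q6
  q4 = d.d.0 | 0 has moves --d--▸ q7
  q5 = d.0 | a.0 has moves --a--▸ q7, --d--▸ q8
  q6 = 0 | a.a.0 has moves --a--▸ q8
  q7 = d.0 | 0 has moves --d--▸ q9
  q8 = 0 | a.0 has moves --a--▸ q9
  q9 = 0 | 0 has moves (no moves)
Coarsest stable partition (strong bisimilarity classes):
  B0 = {p0, q0}
  B1 = {p1, q1}
  B2 = {p2, q2}
  B3 = {p5, q5}
  B4 = {p8, q8}
  B5 = {p9, q9}
  B6 = {p7, q7}
  B7 = {p4, q4}
  B8 = {p3, q3}
  B9 = {p6, q6}
p0 ∈ B0, q0 ∈ B0 → same block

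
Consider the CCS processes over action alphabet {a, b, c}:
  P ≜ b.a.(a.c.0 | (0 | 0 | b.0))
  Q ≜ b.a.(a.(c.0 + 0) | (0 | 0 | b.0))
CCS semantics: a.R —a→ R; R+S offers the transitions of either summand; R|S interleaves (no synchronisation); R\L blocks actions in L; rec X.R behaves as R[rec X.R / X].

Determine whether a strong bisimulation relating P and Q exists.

YES

LTS(P): 8 reachable states
  u0 = b.a.(a.c.0 | (0 | 0 | b.0)) :: ··b··> u1
  u1 = a.(a.c.0 | (0 | 0 | b.0)) :: ··a··> u2
  u2 = a.c.0 | (0 | 0 | b.0) :: ··a··> u3, ··b··> u4
  u3 = c.0 | (0 | 0 | b.0) :: ··b··> u5, ··c··> u6
  u4 = a.c.0 | (0 | 0 | 0) :: ··a··> u5
  u5 = c.0 | (0 | 0 | 0) :: ··c··> u7
  u6 = 0 | (0 | 0 | b.0) :: ··b··> u7
  u7 = 0 | (0 | 0 | 0) :: ·
LTS(Q): 8 reachable states
  v0 = b.a.(a.(c.0 + 0) | (0 | 0 | b.0)) :: ··b··> v1
  v1 = a.(a.(c.0 + 0) | (0 | 0 | b.0)) :: ··a··> v2
  v2 = a.(c.0 + 0) | (0 | 0 | b.0) :: ··a··> v3, ··b··> v4
  v3 = (c.0 + 0) | (0 | 0 | b.0) :: ··b··> v5, ··c··> v6
  v4 = a.(c.0 + 0) | (0 | 0 | 0) :: ··a··> v5
  v5 = (c.0 + 0) | (0 | 0 | 0) :: ··c··> v7
  v6 = 0 | (0 | 0 | b.0) :: ··b··> v7
  v7 = 0 | (0 | 0 | 0) :: ·
Coarsest stable partition (strong bisimilarity classes):
  B0 = {u0, v0}
  B1 = {u1, v1}
  B2 = {u2, v2}
  B3 = {u3, v3}
  B4 = {u6, v6}
  B5 = {u7, v7}
  B6 = {u5, v5}
  B7 = {u4, v4}
u0 ∈ B0, v0 ∈ B0 → same block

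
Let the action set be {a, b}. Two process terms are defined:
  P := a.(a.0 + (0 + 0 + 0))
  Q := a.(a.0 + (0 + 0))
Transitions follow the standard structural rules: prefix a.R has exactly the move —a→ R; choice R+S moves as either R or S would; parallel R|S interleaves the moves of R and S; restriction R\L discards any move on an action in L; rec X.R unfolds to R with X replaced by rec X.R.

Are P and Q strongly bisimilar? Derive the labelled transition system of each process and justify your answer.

YES

LTS(P): 3 reachable states
  u0 = a.(a.0 + (0 + 0 + 0)) | —a→ u1
  u1 = a.0 + (0 + 0 + 0) | —a→ u2
  u2 = 0 | ∅
LTS(Q): 3 reachable states
  v0 = a.(a.0 + (0 + 0)) | —a→ v1
  v1 = a.0 + (0 + 0) | —a→ v2
  v2 = 0 | ∅
Bisimilarity quotient blocks:
  B0 = {u0, v0}
  B1 = {u1, v1}
  B2 = {u2, v2}
u0 ∈ B0, v0 ∈ B0 → same block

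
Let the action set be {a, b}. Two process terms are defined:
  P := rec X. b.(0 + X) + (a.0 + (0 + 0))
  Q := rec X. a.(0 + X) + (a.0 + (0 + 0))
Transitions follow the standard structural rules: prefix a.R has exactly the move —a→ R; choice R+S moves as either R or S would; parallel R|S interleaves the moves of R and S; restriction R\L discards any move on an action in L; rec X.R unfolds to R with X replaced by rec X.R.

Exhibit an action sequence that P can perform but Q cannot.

b

P's transition system — 3 states:
  u0 = rec X. b.(0 + X) + (a.0 + (0 + 0)) → --a--▸ u1, --b--▸ u2
  u1 = 0 → ·
  u2 = 0 + (rec X. b.(0 + X) + (a.0 + (0 + 0))) → --a--▸ u1, --b--▸ u2
Q's transition system — 3 states:
  v0 = rec X. a.(0 + X) + (a.0 + (0 + 0)) → --a--▸ v1, --a--▸ v2
  v1 = 0 → ·
  v2 = 0 + (rec X. a.(0 + X) + (a.0 + (0 + 0))) → --a--▸ v1, --a--▸ v2
Trace ⟨b⟩ through P, begin at {u0}:
  [1] b ⇒ {u2}
  P completes σ.
Trace ⟨b⟩ through Q, begin at {v0}:
  [1] b ⇒ ∅  — Q cannot continue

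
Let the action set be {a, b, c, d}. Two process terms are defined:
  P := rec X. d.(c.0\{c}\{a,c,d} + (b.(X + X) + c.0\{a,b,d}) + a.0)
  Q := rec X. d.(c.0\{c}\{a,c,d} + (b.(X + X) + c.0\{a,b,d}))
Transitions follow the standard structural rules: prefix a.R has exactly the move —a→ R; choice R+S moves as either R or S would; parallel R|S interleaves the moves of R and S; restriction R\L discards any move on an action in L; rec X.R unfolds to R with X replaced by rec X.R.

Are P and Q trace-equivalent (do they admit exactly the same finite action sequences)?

traces(P) ≠ traces(Q) — witness ⟨da⟩

LTS(P): 6 reachable states
  u0 = rec X. d.(c.0\{c}\{a,c,d} + (b.(X + X) + c.0\{a,b,d}) + a.0) :: -d-> u1
  u1 = c.0\{c}\{a,c,d} + (b.((rec X. d.(c.0\{c}\{a,c,d} + (b.(X + X) + c.0\{a,b,d}) + a.0)) + (rec X. d.(c.0\{c}\{a,c,d} + (b.(X + X) + c.0\{a,b,d}) + a.0))) + c.0\{a,b,d}) + a.0 :: -a-> u2, -b-> u3, -c-> u4, -c-> u5
  u2 = 0 :: ·
  u3 = (rec X. d.(c.0\{c}\{a,c,d} + (b.(X + X) + c.0\{a,b,d}) + a.0)) + (rec X. d.(c.0\{c}\{a,c,d} + (b.(X + X) + c.0\{a,b,d}) + a.0)) :: -d-> u1
  u4 = 0\{a,b,d} :: ·
  u5 = 0\{c}\{a,c,d} :: ·
LTS(Q): 5 reachable states
  v0 = rec X. d.(c.0\{c}\{a,c,d} + (b.(X + X) + c.0\{a,b,d})) :: -d-> v1
  v1 = c.0\{c}\{a,c,d} + (b.((rec X. d.(c.0\{c}\{a,c,d} + (b.(X + X) + c.0\{a,b,d}))) + (rec X. d.(c.0\{c}\{a,c,d} + (b.(X + X) + c.0\{a,b,d})))) + c.0\{a,b,d}) :: -b-> v2, -c-> v3, -c-> v4
  v2 = (rec X. d.(c.0\{c}\{a,c,d} + (b.(X + X) + c.0\{a,b,d}))) + (rec X. d.(c.0\{c}\{a,c,d} + (b.(X + X) + c.0\{a,b,d}))) :: -d-> v1
  v3 = 0\{a,b,d} :: ·
  v4 = 0\{c}\{a,c,d} :: ·
Run σ = ⟨da⟩ on P: start {u0}
  step 1 (d): {u1}
  step 2 (a): {u2}
  P completes σ.
Run σ = ⟨da⟩ on Q: start {v0}
  step 1 (d): {v1}
  step 2 (a): ∅ (Q stuck)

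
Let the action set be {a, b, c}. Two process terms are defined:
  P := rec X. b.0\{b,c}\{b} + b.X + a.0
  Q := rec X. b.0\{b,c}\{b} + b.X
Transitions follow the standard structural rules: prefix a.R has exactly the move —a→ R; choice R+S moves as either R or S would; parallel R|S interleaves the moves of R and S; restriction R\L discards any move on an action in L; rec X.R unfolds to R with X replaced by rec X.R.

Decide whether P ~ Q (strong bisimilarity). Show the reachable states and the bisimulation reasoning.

LTS(P): 3 reachable states
  u0 = rec X. b.0\{b,c}\{b} + b.X + a.0 ⊢ --a--▸ u1, --b--▸ u0, --b--▸ u2
  u1 = 0 ⊢ ·
  u2 = 0\{b,c}\{b} ⊢ ·
LTS(Q): 2 reachable states
  v0 = rec X. b.0\{b,c}\{b} + b.X ⊢ --b--▸ v0, --b--▸ v1
  v1 = 0\{b,c}\{b} ⊢ ·
Bisimilarity quotient blocks:
  B0 = {u0}
  B1 = {u1, u2, v1}
  B2 = {v0}
u0 ∈ B0, v0 ∈ B2 → different blocks

P ≁ Q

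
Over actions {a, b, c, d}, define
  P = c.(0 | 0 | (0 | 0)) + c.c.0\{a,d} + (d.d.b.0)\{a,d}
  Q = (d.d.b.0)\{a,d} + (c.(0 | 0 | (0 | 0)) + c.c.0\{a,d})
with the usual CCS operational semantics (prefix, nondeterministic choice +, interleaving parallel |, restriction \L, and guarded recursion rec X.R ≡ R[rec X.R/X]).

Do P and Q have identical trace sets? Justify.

Reachable graph of P (4 states):
  m0 = c.(0 | 0 | (0 | 0)) + c.c.0\{a,d} + (d.d.b.0)\{a,d} → --c--▸ m1, --c--▸ m2
  m1 = 0 | 0 | (0 | 0) → ∅
  m2 = c.0\{a,d} → --c--▸ m3
  m3 = 0\{a,d} → ∅
Reachable graph of Q (4 states):
  n0 = (d.d.b.0)\{a,d} + (c.(0 | 0 | (0 | 0)) + c.c.0\{a,d}) → --c--▸ n1, --c--▸ n2
  n1 = 0 | 0 | (0 | 0) → ∅
  n2 = c.0\{a,d} → --c--▸ n3
  n3 = 0\{a,d} → ∅
Bisimilarity quotient blocks:
  B0 = {m0, n0}
  B1 = {m1, m3, n1, n3}
  B2 = {m2, n2}
m0 ∈ B0, n0 ∈ B0 → same block
Bisimilar ⇒ trace-equivalent.

trace-equivalent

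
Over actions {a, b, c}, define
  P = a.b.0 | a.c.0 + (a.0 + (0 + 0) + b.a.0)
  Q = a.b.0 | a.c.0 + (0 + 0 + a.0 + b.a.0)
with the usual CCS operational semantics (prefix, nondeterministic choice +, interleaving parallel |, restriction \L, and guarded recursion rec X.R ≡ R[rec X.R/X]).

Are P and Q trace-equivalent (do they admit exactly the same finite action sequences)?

Reachable graph of P (11 states):
  s0 = a.b.0 | a.c.0 + (a.0 + (0 + 0) + b.a.0) has moves =a=> s1, =a=> s2, =a=> s3, =b=> s4
  s1 = 0 has moves ∅
  s2 = a.b.0 | c.0 has moves =a=> s5, =c=> s6
  s3 = b.0 | a.c.0 has moves =a=> s5, =b=> s7
  s4 = a.0 has moves =a=> s1
  s5 = b.0 | c.0 has moves =b=> s8, =c=> s9
  s6 = a.b.0 | 0 has moves =a=> s9
  s7 = 0 | a.c.0 has moves =a=> s8
  s8 = 0 | c.0 has moves =c=> s10
  s9 = b.0 | 0 has moves =b=> s10
  s10 = 0 | 0 has moves ∅
Reachable graph of Q (11 states):
  t0 = a.b.0 | a.c.0 + (0 + 0 + a.0 + b.a.0) has moves =a=> t1, =a=> t2, =a=> t3, =b=> t4
  t1 = 0 has moves ∅
  t2 = a.b.0 | c.0 has moves =a=> t5, =c=> t6
  t3 = b.0 | a.c.0 has moves =a=> t5, =b=> t7
  t4 = a.0 has moves =a=> t1
  t5 = b.0 | c.0 has moves =b=> t8, =c=> t9
  t6 = a.b.0 | 0 has moves =a=> t9
  t7 = 0 | a.c.0 has moves =a=> t8
  t8 = 0 | c.0 has moves =c=> t10
  t9 = b.0 | 0 has moves =b=> t10
  t10 = 0 | 0 has moves ∅
Partition-refinement fixed point:
  B0 = {s0, t0}
  B1 = {s2, t2}
  B2 = {s6, t6}
  B3 = {s9, t9}
  B4 = {s1, s10, t1, t10}
  B5 = {s5, t5}
  B6 = {s8, t8}
  B7 = {s3, t3}
  B8 = {s7, t7}
  B9 = {s4, t4}
s0 ∈ B0, t0 ∈ B0 → same block
Bisimilar ⇒ trace-equivalent.

YES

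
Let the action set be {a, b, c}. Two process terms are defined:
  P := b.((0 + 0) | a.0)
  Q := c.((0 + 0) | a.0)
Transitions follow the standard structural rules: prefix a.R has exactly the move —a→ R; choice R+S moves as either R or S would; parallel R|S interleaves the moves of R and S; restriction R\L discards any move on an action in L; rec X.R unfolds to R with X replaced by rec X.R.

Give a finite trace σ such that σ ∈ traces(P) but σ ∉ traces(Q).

P's transition system — 3 states:
  u0 = b.((0 + 0) | a.0) has moves =b=> u1
  u1 = (0 + 0) | a.0 has moves =a=> u2
  u2 = (0 + 0) | 0 has moves (no moves)
Q's transition system — 3 states:
  v0 = c.((0 + 0) | a.0) has moves =c=> v1
  v1 = (0 + 0) | a.0 has moves =a=> v2
  v2 = (0 + 0) | 0 has moves (no moves)
Run σ = ⟨b⟩ on P: start {u0}
  after b @ step 1: {u1}
  ✓ P
Run σ = ⟨b⟩ on Q: start {v0}
  after b @ step 1: ∅ (Q stuck)

b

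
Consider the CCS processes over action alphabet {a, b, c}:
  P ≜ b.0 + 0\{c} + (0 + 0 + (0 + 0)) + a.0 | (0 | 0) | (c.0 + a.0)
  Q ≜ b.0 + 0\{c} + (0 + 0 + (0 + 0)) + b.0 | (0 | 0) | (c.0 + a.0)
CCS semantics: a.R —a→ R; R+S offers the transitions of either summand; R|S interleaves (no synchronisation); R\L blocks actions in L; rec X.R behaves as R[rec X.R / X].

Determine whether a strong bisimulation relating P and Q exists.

Reachable graph of P (5 states):
  s0 = b.0 + 0\{c} + (0 + 0 + (0 + 0)) + a.0 | (0 | 0) | (c.0 + a.0) ⊢ —a→ s1, —a→ s2, —b→ s3, —c→ s2
  s1 = 0 | (0 | 0) | (c.0 + a.0) ⊢ —a→ s4, —c→ s4
  s2 = a.0 | (0 | 0) | 0 ⊢ —a→ s4
  s3 = 0 ⊢ ·
  s4 = 0 | (0 | 0) | 0 ⊢ ·
Reachable graph of Q (5 states):
  t0 = b.0 + 0\{c} + (0 + 0 + (0 + 0)) + b.0 | (0 | 0) | (c.0 + a.0) ⊢ —a→ t1, —b→ t2, —b→ t3, —c→ t1
  t1 = b.0 | (0 | 0) | 0 ⊢ —b→ t4
  t2 = 0 ⊢ ·
  t3 = 0 | (0 | 0) | (c.0 + a.0) ⊢ —a→ t4, —c→ t4
  t4 = 0 | (0 | 0) | 0 ⊢ ·
Bisimilarity quotient blocks:
  B0 = {s0}
  B1 = {s2}
  B2 = {s3, s4, t2, t4}
  B3 = {s1, t3}
  B4 = {t0}
  B5 = {t1}
s0 ∈ B0, t0 ∈ B4 → different blocks

P ≁ Q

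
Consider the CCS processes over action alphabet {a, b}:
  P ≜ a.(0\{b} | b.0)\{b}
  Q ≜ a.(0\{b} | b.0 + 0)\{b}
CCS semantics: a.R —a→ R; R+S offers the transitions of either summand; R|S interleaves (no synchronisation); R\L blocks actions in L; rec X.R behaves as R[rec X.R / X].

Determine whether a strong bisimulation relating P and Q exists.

bisimilar

Reachable graph of P (2 states):
  p0 = a.(0\{b} | b.0)\{b} → -a-> p1
  p1 = (0\{b} | b.0)\{b} → ·
Reachable graph of Q (2 states):
  q0 = a.(0\{b} | b.0 + 0)\{b} → -a-> q1
  q1 = (0\{b} | b.0 + 0)\{b} → ·
Bisimilarity quotient blocks:
  B0 = {p0, q0}
  B1 = {p1, q1}
p0 ∈ B0, q0 ∈ B0 → same block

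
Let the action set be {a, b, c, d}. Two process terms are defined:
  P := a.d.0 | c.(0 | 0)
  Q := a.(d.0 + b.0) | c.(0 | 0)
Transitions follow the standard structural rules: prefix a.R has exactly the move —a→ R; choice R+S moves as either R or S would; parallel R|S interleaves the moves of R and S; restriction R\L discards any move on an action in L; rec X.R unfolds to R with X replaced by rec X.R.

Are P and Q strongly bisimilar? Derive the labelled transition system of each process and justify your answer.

Reachable graph of P (6 states):
  u0 = a.d.0 | c.(0 | 0) | =a=> u1, =c=> u2
  u1 = d.0 | c.(0 | 0) | =c=> u3, =d=> u4
  u2 = a.d.0 | (0 | 0) | =a=> u3
  u3 = d.0 | (0 | 0) | =d=> u5
  u4 = 0 | c.(0 | 0) | =c=> u5
  u5 = 0 | (0 | 0) | ∅
Reachable graph of Q (6 states):
  v0 = a.(d.0 + b.0) | c.(0 | 0) | =a=> v1, =c=> v2
  v1 = (d.0 + b.0) | c.(0 | 0) | =b=> v3, =c=> v4, =d=> v3
  v2 = a.(d.0 + b.0) | (0 | 0) | =a=> v4
  v3 = 0 | c.(0 | 0) | =c=> v5
  v4 = (d.0 + b.0) | (0 | 0) | =b=> v5, =d=> v5
  v5 = 0 | (0 | 0) | ∅
Partition-refinement fixed point:
  B0 = {u0}
  B1 = {u1}
  B2 = {u4, v3}
  B3 = {u5, v5}
  B4 = {u3}
  B5 = {u2}
  B6 = {v0}
  B7 = {v1}
  B8 = {v4}
  B9 = {v2}
u0 ∈ B0, v0 ∈ B6 → different blocks

P ≁ Q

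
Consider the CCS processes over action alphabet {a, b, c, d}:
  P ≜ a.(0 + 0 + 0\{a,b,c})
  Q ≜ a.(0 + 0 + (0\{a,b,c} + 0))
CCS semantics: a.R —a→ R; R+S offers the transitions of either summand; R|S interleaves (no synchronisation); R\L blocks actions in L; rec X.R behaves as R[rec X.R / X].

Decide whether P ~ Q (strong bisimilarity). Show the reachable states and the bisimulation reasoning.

P's transition system — 2 states:
  m0 = a.(0 + 0 + 0\{a,b,c}) ⊢ —a→ m1
  m1 = 0 + 0 + 0\{a,b,c} ⊢ stopped
Q's transition system — 2 states:
  n0 = a.(0 + 0 + (0\{a,b,c} + 0)) ⊢ —a→ n1
  n1 = 0 + 0 + (0\{a,b,c} + 0) ⊢ stopped
Bisimilarity quotient blocks:
  B0 = {m0, n0}
  B1 = {m1, n1}
m0 ∈ B0, n0 ∈ B0 → same block

P ~ Q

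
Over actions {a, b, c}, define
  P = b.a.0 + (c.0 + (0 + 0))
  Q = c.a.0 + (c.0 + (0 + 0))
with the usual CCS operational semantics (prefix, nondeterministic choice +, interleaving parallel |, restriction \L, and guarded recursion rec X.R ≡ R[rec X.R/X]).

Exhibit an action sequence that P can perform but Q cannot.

b

P's transition system — 3 states:
  s0 = b.a.0 + (c.0 + (0 + 0)) ⊢ --b--▸ s1, --c--▸ s2
  s1 = a.0 ⊢ --a--▸ s2
  s2 = 0 ⊢ deadlocked
Q's transition system — 3 states:
  t0 = c.a.0 + (c.0 + (0 + 0)) ⊢ --c--▸ t1, --c--▸ t2
  t1 = 0 ⊢ deadlocked
  t2 = a.0 ⊢ --a--▸ t1
Run σ = ⟨b⟩ on P: start {s0}
  after b @ step 1: {s1}
  ✓ P
Run σ = ⟨b⟩ on Q: start {t0}
  after b @ step 1: ∅  — Q cannot continue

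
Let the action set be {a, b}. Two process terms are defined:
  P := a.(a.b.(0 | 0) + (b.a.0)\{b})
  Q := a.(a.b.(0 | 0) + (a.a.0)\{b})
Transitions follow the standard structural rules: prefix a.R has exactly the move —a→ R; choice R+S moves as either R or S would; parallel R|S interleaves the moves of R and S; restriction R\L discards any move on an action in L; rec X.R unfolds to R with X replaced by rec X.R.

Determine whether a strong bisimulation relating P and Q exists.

P ≁ Q

Reachable graph of P (4 states):
  p0 = a.(a.b.(0 | 0) + (b.a.0)\{b}) has moves —a→ p1
  p1 = a.b.(0 | 0) + (b.a.0)\{b} has moves —a→ p2
  p2 = b.(0 | 0) has moves —b→ p3
  p3 = 0 | 0 has moves ·
Reachable graph of Q (6 states):
  q0 = a.(a.b.(0 | 0) + (a.a.0)\{b}) has moves —a→ q1
  q1 = a.b.(0 | 0) + (a.a.0)\{b} has moves —a→ q2, —a→ q3
  q2 = (a.0)\{b} has moves —a→ q4
  q3 = b.(0 | 0) has moves —b→ q5
  q4 = 0\{b} has moves ·
  q5 = 0 | 0 has moves ·
Partition-refinement fixed point:
  B0 = {p0}
  B1 = {p1}
  B2 = {p2, q3}
  B3 = {p3, q4, q5}
  B4 = {q0}
  B5 = {q1}
  B6 = {q2}
p0 ∈ B0, q0 ∈ B4 → different blocks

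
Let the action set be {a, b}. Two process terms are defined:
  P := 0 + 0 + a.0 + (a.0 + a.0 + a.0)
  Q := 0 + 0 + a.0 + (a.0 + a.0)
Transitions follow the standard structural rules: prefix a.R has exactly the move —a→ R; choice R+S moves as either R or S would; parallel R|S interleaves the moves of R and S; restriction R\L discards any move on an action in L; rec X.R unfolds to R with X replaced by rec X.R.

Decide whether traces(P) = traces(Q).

YES

P's transition system — 2 states:
  s0 = 0 + 0 + a.0 + (a.0 + a.0 + a.0) has moves ··a··> s1
  s1 = 0 has moves ∅
Q's transition system — 2 states:
  t0 = 0 + 0 + a.0 + (a.0 + a.0) has moves ··a··> t1
  t1 = 0 has moves ∅
Coarsest stable partition (strong bisimilarity classes):
  B0 = {s0, t0}
  B1 = {s1, t1}
s0 ∈ B0, t0 ∈ B0 → same block
Bisimilar ⇒ trace-equivalent.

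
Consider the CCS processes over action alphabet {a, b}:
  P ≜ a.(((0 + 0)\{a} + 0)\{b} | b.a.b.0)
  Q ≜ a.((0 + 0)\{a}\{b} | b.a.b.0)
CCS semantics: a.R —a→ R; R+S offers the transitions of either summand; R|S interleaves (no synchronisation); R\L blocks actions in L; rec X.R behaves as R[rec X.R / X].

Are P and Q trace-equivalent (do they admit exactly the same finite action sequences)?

P's transition system — 5 states:
  p0 = a.(((0 + 0)\{a} + 0)\{b} | b.a.b.0) has moves -a-> p1
  p1 = ((0 + 0)\{a} + 0)\{b} | b.a.b.0 has moves -b-> p2
  p2 = ((0 + 0)\{a} + 0)\{b} | a.b.0 has moves -a-> p3
  p3 = ((0 + 0)\{a} + 0)\{b} | b.0 has moves -b-> p4
  p4 = ((0 + 0)\{a} + 0)\{b} | 0 has moves ∅
Q's transition system — 5 states:
  q0 = a.((0 + 0)\{a}\{b} | b.a.b.0) has moves -a-> q1
  q1 = (0 + 0)\{a}\{b} | b.a.b.0 has moves -b-> q2
  q2 = (0 + 0)\{a}\{b} | a.b.0 has moves -a-> q3
  q3 = (0 + 0)\{a}\{b} | b.0 has moves -b-> q4
  q4 = (0 + 0)\{a}\{b} | 0 has moves ∅
Partition-refinement fixed point:
  B0 = {p0, q0}
  B1 = {p1, q1}
  B2 = {p2, q2}
  B3 = {p3, q3}
  B4 = {p4, q4}
p0 ∈ B0, q0 ∈ B0 → same block
Bisimilar ⇒ trace-equivalent.

trace-equivalent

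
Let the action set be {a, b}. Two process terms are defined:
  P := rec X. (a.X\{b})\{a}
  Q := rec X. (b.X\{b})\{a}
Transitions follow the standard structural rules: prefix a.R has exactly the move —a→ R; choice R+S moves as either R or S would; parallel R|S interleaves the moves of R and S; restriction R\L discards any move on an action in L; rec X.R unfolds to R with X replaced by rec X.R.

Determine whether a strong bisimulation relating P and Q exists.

not bisimilar

P's transition system — 1 states:
  p0 = rec X. (a.X\{b})\{a} ⊢ deadlocked
Q's transition system — 2 states:
  q0 = rec X. (b.X\{b})\{a} ⊢ --b--▸ q1
  q1 = (rec X. (b.X\{b})\{a})\{b}\{a} ⊢ deadlocked
Coarsest stable partition (strong bisimilarity classes):
  B0 = {p0, q1}
  B1 = {q0}
p0 ∈ B0, q0 ∈ B1 → different blocks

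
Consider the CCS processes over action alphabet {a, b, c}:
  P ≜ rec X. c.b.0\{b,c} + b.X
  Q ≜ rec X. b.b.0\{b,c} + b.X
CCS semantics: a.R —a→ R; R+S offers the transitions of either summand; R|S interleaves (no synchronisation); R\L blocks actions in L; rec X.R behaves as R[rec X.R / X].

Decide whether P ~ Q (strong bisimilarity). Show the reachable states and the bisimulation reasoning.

LTS(P): 3 reachable states
  u0 = rec X. c.b.0\{b,c} + b.X → -b-> u0, -c-> u1
  u1 = b.0\{b,c} → -b-> u2
  u2 = 0\{b,c} → ∅
LTS(Q): 3 reachable states
  v0 = rec X. b.b.0\{b,c} + b.X → -b-> v0, -b-> v1
  v1 = b.0\{b,c} → -b-> v2
  v2 = 0\{b,c} → ∅
Partition-refinement fixed point:
  B0 = {u0}
  B1 = {u1, v1}
  B2 = {u2, v2}
  B3 = {v0}
u0 ∈ B0, v0 ∈ B3 → different blocks

NO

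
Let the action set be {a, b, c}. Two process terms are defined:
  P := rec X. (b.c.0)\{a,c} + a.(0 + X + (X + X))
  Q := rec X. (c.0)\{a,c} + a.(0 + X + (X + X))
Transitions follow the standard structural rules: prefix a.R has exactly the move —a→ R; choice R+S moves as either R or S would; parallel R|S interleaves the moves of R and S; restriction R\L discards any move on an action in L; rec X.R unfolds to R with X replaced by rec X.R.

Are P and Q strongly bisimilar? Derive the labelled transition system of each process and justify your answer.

Reachable graph of P (3 states):
  s0 = rec X. (b.c.0)\{a,c} + a.(0 + X + (X + X)) :: -a-> s1, -b-> s2
  s1 = 0 + (rec X. (b.c.0)\{a,c} + a.(0 + X + (X + X))) + ((rec X. (b.c.0)\{a,c} + a.(0 + X + (X + X))) + (rec X. (b.c.0)\{a,c} + a.(0 + X + (X + X)))) :: -a-> s1, -b-> s2
  s2 = (c.0)\{a,c} :: ·
Reachable graph of Q (2 states):
  t0 = rec X. (c.0)\{a,c} + a.(0 + X + (X + X)) :: -a-> t1
  t1 = 0 + (rec X. (c.0)\{a,c} + a.(0 + X + (X + X))) + ((rec X. (c.0)\{a,c} + a.(0 + X + (X + X))) + (rec X. (c.0)\{a,c} + a.(0 + X + (X + X)))) :: -a-> t1
Partition-refinement fixed point:
  B0 = {s0, s1}
  B1 = {s2}
  B2 = {t0, t1}
s0 ∈ B0, t0 ∈ B2 → different blocks

P ≁ Q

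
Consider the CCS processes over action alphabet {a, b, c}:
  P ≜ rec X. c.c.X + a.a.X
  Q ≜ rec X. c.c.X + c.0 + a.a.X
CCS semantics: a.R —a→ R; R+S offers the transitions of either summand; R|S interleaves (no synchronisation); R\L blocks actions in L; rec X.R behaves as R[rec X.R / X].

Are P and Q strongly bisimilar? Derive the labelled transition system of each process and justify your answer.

P ≁ Q

P's transition system — 3 states:
  u0 = rec X. c.c.X + a.a.X → =a=> u1, =c=> u2
  u1 = a.(rec X. c.c.X + a.a.X) → =a=> u0
  u2 = c.(rec X. c.c.X + a.a.X) → =c=> u0
Q's transition system — 4 states:
  v0 = rec X. c.c.X + c.0 + a.a.X → =a=> v1, =c=> v2, =c=> v3
  v1 = a.(rec X. c.c.X + c.0 + a.a.X) → =a=> v0
  v2 = 0 → (no moves)
  v3 = c.(rec X. c.c.X + c.0 + a.a.X) → =c=> v0
Bisimilarity quotient blocks:
  B0 = {u0}
  B1 = {u2}
  B2 = {u1}
  B3 = {v0}
  B4 = {v3}
  B5 = {v1}
  B6 = {v2}
u0 ∈ B0, v0 ∈ B3 → different blocks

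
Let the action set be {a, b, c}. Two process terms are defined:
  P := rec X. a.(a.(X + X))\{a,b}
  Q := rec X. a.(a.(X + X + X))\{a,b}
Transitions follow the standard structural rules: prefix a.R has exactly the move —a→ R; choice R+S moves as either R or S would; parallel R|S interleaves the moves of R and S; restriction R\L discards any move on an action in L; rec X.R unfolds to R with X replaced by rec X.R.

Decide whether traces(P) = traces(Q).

YES

LTS(P): 2 reachable states
  m0 = rec X. a.(a.(X + X))\{a,b} has moves -a-> m1
  m1 = (a.((rec X. a.(a.(X + X))\{a,b}) + (rec X. a.(a.(X + X))\{a,b})))\{a,b} has moves ·
LTS(Q): 2 reachable states
  n0 = rec X. a.(a.(X + X + X))\{a,b} has moves -a-> n1
  n1 = (a.((rec X. a.(a.(X + X + X))\{a,b}) + (rec X. a.(a.(X + X + X))\{a,b}) + (rec X. a.(a.(X + X + X))\{a,b})))\{a,b} has moves ·
Partition-refinement fixed point:
  B0 = {m0, n0}
  B1 = {m1, n1}
m0 ∈ B0, n0 ∈ B0 → same block
Bisimilar ⇒ trace-equivalent.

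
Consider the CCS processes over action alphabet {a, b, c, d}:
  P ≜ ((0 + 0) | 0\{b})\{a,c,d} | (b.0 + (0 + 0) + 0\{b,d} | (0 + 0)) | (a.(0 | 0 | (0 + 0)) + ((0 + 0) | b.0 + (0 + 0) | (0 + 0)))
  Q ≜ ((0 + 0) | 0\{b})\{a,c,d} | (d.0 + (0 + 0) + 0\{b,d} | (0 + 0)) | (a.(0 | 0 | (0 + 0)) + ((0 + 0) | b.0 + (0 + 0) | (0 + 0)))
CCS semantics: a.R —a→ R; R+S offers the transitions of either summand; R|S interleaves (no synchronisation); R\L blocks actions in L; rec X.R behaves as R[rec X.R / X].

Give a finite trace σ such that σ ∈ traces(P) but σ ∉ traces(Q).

ab

LTS(P): 6 reachable states
  m0 = ((0 + 0) | 0\{b})\{a,c,d} | (b.0 + (0 + 0) + 0\{b,d} | (0 + 0)) | (a.(0 | 0 | (0 + 0)) + ((0 + 0) | b.0 + (0 + 0) | (0 + 0))) ⊢ —a→ m1, —b→ m2, —b→ m3
  m1 = ((0 + 0) | 0\{b})\{a,c,d} | (b.0 + (0 + 0) + 0\{b,d} | (0 + 0)) | (0 | 0 | (0 + 0)) ⊢ —b→ m4
  m2 = ((0 + 0) | 0\{b})\{a,c,d} | (b.0 + (0 + 0) + 0\{b,d} | (0 + 0)) | ((0 + 0) | 0) ⊢ —b→ m5
  m3 = ((0 + 0) | 0\{b})\{a,c,d} | 0 | (a.(0 | 0 | (0 + 0)) + ((0 + 0) | b.0 + (0 + 0) | (0 + 0))) ⊢ —a→ m4, —b→ m5
  m4 = ((0 + 0) | 0\{b})\{a,c,d} | 0 | (0 | 0 | (0 + 0)) ⊢ deadlocked
  m5 = ((0 + 0) | 0\{b})\{a,c,d} | 0 | ((0 + 0) | 0) ⊢ deadlocked
LTS(Q): 6 reachable states
  n0 = ((0 + 0) | 0\{b})\{a,c,d} | (d.0 + (0 + 0) + 0\{b,d} | (0 + 0)) | (a.(0 | 0 | (0 + 0)) + ((0 + 0) | b.0 + (0 + 0) | (0 + 0))) ⊢ —a→ n1, —b→ n2, —d→ n3
  n1 = ((0 + 0) | 0\{b})\{a,c,d} | (d.0 + (0 + 0) + 0\{b,d} | (0 + 0)) | (0 | 0 | (0 + 0)) ⊢ —d→ n4
  n2 = ((0 + 0) | 0\{b})\{a,c,d} | (d.0 + (0 + 0) + 0\{b,d} | (0 + 0)) | ((0 + 0) | 0) ⊢ —d→ n5
  n3 = ((0 + 0) | 0\{b})\{a,c,d} | 0 | (a.(0 | 0 | (0 + 0)) + ((0 + 0) | b.0 + (0 + 0) | (0 + 0))) ⊢ —a→ n4, —b→ n5
  n4 = ((0 + 0) | 0\{b})\{a,c,d} | 0 | (0 | 0 | (0 + 0)) ⊢ deadlocked
  n5 = ((0 + 0) | 0\{b})\{a,c,d} | 0 | ((0 + 0) | 0) ⊢ deadlocked
Run σ = ⟨ab⟩ on P: start {m0}
  [1] a ⇒ {m1}
  [2] b ⇒ {m4}
  — P admits the full trace.
Run σ = ⟨ab⟩ on Q: start {n0}
  [1] a ⇒ {n1}
  [2] b ⇒ no successor for Q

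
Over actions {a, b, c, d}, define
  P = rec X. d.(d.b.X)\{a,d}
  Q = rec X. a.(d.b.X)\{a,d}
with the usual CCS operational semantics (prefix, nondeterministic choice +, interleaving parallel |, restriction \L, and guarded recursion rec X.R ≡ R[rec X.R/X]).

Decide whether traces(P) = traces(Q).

traces(P) ≠ traces(Q) — witness ⟨d⟩

Reachable graph of P (2 states):
  s0 = rec X. d.(d.b.X)\{a,d} :: =d=> s1
  s1 = (d.b.(rec X. d.(d.b.X)\{a,d}))\{a,d} :: ∅
Reachable graph of Q (2 states):
  t0 = rec X. a.(d.b.X)\{a,d} :: =a=> t1
  t1 = (d.b.(rec X. a.(d.b.X)\{a,d}))\{a,d} :: ∅
Run σ = ⟨d⟩ on P: start {s0}
  after d @ step 1: {s1}
  — P admits the full trace.
Run σ = ⟨d⟩ on Q: start {t0}
  after d @ step 1: ∅  — Q cannot continue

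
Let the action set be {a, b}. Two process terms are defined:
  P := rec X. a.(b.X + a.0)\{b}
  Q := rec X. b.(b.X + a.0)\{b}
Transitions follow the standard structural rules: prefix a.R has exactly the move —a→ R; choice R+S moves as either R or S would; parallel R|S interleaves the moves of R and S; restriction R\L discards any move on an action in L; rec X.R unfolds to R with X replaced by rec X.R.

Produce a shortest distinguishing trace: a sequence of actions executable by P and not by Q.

P's transition system — 3 states:
  s0 = rec X. a.(b.X + a.0)\{b} ⊢ -a-> s1
  s1 = (b.(rec X. a.(b.X + a.0)\{b}) + a.0)\{b} ⊢ -a-> s2
  s2 = 0\{b} ⊢ (no moves)
Q's transition system — 3 states:
  t0 = rec X. b.(b.X + a.0)\{b} ⊢ -b-> t1
  t1 = (b.(rec X. b.(b.X + a.0)\{b}) + a.0)\{b} ⊢ -a-> t2
  t2 = 0\{b} ⊢ (no moves)
Executing a from P (initial set {s0}):
  step 1 (a): {s1}
  P completes σ.
Executing a from Q (initial set {t0}):
  step 1 (a): ∅ (Q stuck)

a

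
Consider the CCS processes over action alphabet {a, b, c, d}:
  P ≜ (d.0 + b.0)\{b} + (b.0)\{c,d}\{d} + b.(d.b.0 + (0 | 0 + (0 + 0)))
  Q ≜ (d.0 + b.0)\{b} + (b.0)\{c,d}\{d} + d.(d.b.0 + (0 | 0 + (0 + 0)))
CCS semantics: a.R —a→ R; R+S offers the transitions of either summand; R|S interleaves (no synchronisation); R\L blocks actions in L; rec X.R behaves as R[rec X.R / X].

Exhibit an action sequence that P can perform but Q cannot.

LTS(P): 6 reachable states
  s0 = (d.0 + b.0)\{b} + (b.0)\{c,d}\{d} + b.(d.b.0 + (0 | 0 + (0 + 0))) :: =b=> s1, =b=> s2, =d=> s3
  s1 = 0\{c,d}\{d} :: ∅
  s2 = d.b.0 + (0 | 0 + (0 + 0)) :: =d=> s4
  s3 = 0\{b} :: ∅
  s4 = b.0 :: =b=> s5
  s5 = 0 :: ∅
LTS(Q): 6 reachable states
  t0 = (d.0 + b.0)\{b} + (b.0)\{c,d}\{d} + d.(d.b.0 + (0 | 0 + (0 + 0))) :: =b=> t1, =d=> t2, =d=> t3
  t1 = 0\{c,d}\{d} :: ∅
  t2 = 0\{b} :: ∅
  t3 = d.b.0 + (0 | 0 + (0 + 0)) :: =d=> t4
  t4 = b.0 :: =b=> t5
  t5 = 0 :: ∅
Executing bd from P (initial set {s0}):
  [1] b ⇒ {s1, s2}
  [2] d ⇒ {s4}
  ✓ P
Executing bd from Q (initial set {t0}):
  [1] b ⇒ {t1}
  [2] d ⇒ ∅ (Q stuck)

bd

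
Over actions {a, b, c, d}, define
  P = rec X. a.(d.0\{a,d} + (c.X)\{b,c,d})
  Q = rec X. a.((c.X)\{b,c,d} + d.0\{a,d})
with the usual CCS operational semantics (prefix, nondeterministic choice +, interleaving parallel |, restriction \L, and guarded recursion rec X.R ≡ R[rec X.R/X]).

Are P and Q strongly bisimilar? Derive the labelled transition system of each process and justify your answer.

YES

P's transition system — 3 states:
  p0 = rec X. a.(d.0\{a,d} + (c.X)\{b,c,d}) has moves =a=> p1
  p1 = d.0\{a,d} + (c.(rec X. a.(d.0\{a,d} + (c.X)\{b,c,d})))\{b,c,d} has moves =d=> p2
  p2 = 0\{a,d} has moves (no moves)
Q's transition system — 3 states:
  q0 = rec X. a.((c.X)\{b,c,d} + d.0\{a,d}) has moves =a=> q1
  q1 = (c.(rec X. a.((c.X)\{b,c,d} + d.0\{a,d})))\{b,c,d} + d.0\{a,d} has moves =d=> q2
  q2 = 0\{a,d} has moves (no moves)
Coarsest stable partition (strong bisimilarity classes):
  B0 = {p0, q0}
  B1 = {p1, q1}
  B2 = {p2, q2}
p0 ∈ B0, q0 ∈ B0 → same block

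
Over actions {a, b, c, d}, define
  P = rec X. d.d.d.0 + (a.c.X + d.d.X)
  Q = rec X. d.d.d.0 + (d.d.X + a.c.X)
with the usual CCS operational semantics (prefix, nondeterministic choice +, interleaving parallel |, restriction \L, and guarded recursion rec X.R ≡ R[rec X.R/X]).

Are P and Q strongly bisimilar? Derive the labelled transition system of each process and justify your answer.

YES

LTS(P): 6 reachable states
  p0 = rec X. d.d.d.0 + (a.c.X + d.d.X) ⊢ -a-> p1, -d-> p2, -d-> p3
  p1 = c.(rec X. d.d.d.0 + (a.c.X + d.d.X)) ⊢ -c-> p0
  p2 = d.(rec X. d.d.d.0 + (a.c.X + d.d.X)) ⊢ -d-> p0
  p3 = d.d.0 ⊢ -d-> p4
  p4 = d.0 ⊢ -d-> p5
  p5 = 0 ⊢ (no moves)
LTS(Q): 6 reachable states
  q0 = rec X. d.d.d.0 + (d.d.X + a.c.X) ⊢ -a-> q1, -d-> q2, -d-> q3
  q1 = c.(rec X. d.d.d.0 + (d.d.X + a.c.X)) ⊢ -c-> q0
  q2 = d.(rec X. d.d.d.0 + (d.d.X + a.c.X)) ⊢ -d-> q0
  q3 = d.d.0 ⊢ -d-> q4
  q4 = d.0 ⊢ -d-> q5
  q5 = 0 ⊢ (no moves)
Coarsest stable partition (strong bisimilarity classes):
  B0 = {p0, q0}
  B1 = {p2, q2}
  B2 = {p1, q1}
  B3 = {p3, q3}
  B4 = {p4, q4}
  B5 = {p5, q5}
p0 ∈ B0, q0 ∈ B0 → same block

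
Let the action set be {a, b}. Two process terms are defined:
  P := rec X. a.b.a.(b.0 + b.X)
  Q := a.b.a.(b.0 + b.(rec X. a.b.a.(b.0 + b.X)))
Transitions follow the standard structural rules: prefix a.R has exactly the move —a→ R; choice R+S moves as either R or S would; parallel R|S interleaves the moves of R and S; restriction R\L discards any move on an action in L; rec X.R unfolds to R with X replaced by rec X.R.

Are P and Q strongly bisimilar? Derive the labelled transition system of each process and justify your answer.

LTS(P): 5 reachable states
  u0 = rec X. a.b.a.(b.0 + b.X) has moves -a-> u1
  u1 = b.a.(b.0 + b.(rec X. a.b.a.(b.0 + b.X))) has moves -b-> u2
  u2 = a.(b.0 + b.(rec X. a.b.a.(b.0 + b.X))) has moves -a-> u3
  u3 = b.0 + b.(rec X. a.b.a.(b.0 + b.X)) has moves -b-> u0, -b-> u4
  u4 = 0 has moves (no moves)
LTS(Q): 6 reachable states
  v0 = a.b.a.(b.0 + b.(rec X. a.b.a.(b.0 + b.X))) has moves -a-> v1
  v1 = b.a.(b.0 + b.(rec X. a.b.a.(b.0 + b.X))) has moves -b-> v2
  v2 = a.(b.0 + b.(rec X. a.b.a.(b.0 + b.X))) has moves -a-> v3
  v3 = b.0 + b.(rec X. a.b.a.(b.0 + b.X)) has moves -b-> v4, -b-> v5
  v4 = 0 has moves (no moves)
  v5 = rec X. a.b.a.(b.0 + b.X) has moves -a-> v1
Partition-refinement fixed point:
  B0 = {u0, v0, v5}
  B1 = {u1, v1}
  B2 = {u2, v2}
  B3 = {u3, v3}
  B4 = {u4, v4}
u0 ∈ B0, v0 ∈ B0 → same block

bisimilar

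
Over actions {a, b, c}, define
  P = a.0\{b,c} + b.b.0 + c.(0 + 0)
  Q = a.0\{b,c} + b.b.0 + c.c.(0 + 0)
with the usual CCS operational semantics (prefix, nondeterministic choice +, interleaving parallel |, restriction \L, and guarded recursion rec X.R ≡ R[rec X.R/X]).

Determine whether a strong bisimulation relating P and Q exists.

NO

Reachable graph of P (5 states):
  s0 = a.0\{b,c} + b.b.0 + c.(0 + 0) :: --a--▸ s1, --b--▸ s2, --c--▸ s3
  s1 = 0\{b,c} :: ·
  s2 = b.0 :: --b--▸ s4
  s3 = 0 + 0 :: ·
  s4 = 0 :: ·
Reachable graph of Q (6 states):
  t0 = a.0\{b,c} + b.b.0 + c.c.(0 + 0) :: --a--▸ t1, --b--▸ t2, --c--▸ t3
  t1 = 0\{b,c} :: ·
  t2 = b.0 :: --b--▸ t4
  t3 = c.(0 + 0) :: --c--▸ t5
  t4 = 0 :: ·
  t5 = 0 + 0 :: ·
Coarsest stable partition (strong bisimilarity classes):
  B0 = {s0}
  B1 = {s1, s3, s4, t1, t4, t5}
  B2 = {s2, t2}
  B3 = {t0}
  B4 = {t3}
s0 ∈ B0, t0 ∈ B3 → different blocks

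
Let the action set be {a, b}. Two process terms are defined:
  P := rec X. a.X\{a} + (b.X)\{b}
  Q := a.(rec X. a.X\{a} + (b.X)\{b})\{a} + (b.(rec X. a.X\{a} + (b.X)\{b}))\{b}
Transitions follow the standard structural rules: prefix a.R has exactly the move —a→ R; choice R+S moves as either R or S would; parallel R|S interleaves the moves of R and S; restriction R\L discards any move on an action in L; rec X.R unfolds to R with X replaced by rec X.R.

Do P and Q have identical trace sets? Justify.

LTS(P): 2 reachable states
  s0 = rec X. a.X\{a} + (b.X)\{b} :: —a→ s1
  s1 = (rec X. a.X\{a} + (b.X)\{b})\{a} :: (no moves)
LTS(Q): 2 reachable states
  t0 = a.(rec X. a.X\{a} + (b.X)\{b})\{a} + (b.(rec X. a.X\{a} + (b.X)\{b}))\{b} :: —a→ t1
  t1 = (rec X. a.X\{a} + (b.X)\{b})\{a} :: (no moves)
Coarsest stable partition (strong bisimilarity classes):
  B0 = {s0, t0}
  B1 = {s1, t1}
s0 ∈ B0, t0 ∈ B0 → same block
Bisimilar ⇒ trace-equivalent.

traces(P) = traces(Q)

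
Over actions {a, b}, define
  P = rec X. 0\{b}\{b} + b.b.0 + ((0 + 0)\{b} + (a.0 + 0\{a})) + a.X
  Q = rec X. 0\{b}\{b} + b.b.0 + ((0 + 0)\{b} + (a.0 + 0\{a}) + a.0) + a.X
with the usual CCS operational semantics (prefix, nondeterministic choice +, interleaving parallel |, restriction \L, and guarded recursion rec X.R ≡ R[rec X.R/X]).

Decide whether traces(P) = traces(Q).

traces(P) = traces(Q)

LTS(P): 3 reachable states
  p0 = rec X. 0\{b}\{b} + b.b.0 + ((0 + 0)\{b} + (a.0 + 0\{a})) + a.X ⊢ =a=> p0, =a=> p1, =b=> p2
  p1 = 0 ⊢ ∅
  p2 = b.0 ⊢ =b=> p1
LTS(Q): 3 reachable states
  q0 = rec X. 0\{b}\{b} + b.b.0 + ((0 + 0)\{b} + (a.0 + 0\{a}) + a.0) + a.X ⊢ =a=> q0, =a=> q1, =b=> q2
  q1 = 0 ⊢ ∅
  q2 = b.0 ⊢ =b=> q1
Bisimilarity quotient blocks:
  B0 = {p0, q0}
  B1 = {p1, q1}
  B2 = {p2, q2}
p0 ∈ B0, q0 ∈ B0 → same block
Bisimilar ⇒ trace-equivalent.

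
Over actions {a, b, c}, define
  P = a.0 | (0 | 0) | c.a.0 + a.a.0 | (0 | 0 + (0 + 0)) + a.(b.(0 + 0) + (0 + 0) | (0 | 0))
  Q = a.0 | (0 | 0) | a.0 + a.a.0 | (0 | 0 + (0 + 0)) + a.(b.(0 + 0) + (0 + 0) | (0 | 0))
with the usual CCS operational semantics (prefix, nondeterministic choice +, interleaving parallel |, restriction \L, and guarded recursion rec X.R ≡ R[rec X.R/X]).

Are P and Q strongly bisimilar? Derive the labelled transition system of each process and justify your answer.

NO

P's transition system — 10 states:
  m0 = a.0 | (0 | 0) | c.a.0 + a.a.0 | (0 | 0 + (0 + 0)) + a.(b.(0 + 0) + (0 + 0) | (0 | 0)) has moves -a-> m1, -a-> m2, -a-> m3, -c-> m4
  m1 = 0 | (0 | 0) | c.a.0 has moves -c-> m5
  m2 = a.0 | (0 | 0 + (0 + 0)) has moves -a-> m6
  m3 = b.(0 + 0) + (0 + 0) | (0 | 0) has moves -b-> m7
  m4 = a.0 | (0 | 0) | a.0 has moves -a-> m5, -a-> m8
  m5 = 0 | (0 | 0) | a.0 has moves -a-> m9
  m6 = 0 | (0 | 0 + (0 + 0)) has moves ·
  m7 = 0 + 0 has moves ·
  m8 = a.0 | (0 | 0) | 0 has moves -a-> m9
  m9 = 0 | (0 | 0) | 0 has moves ·
Q's transition system — 8 states:
  n0 = a.0 | (0 | 0) | a.0 + a.a.0 | (0 | 0 + (0 + 0)) + a.(b.(0 + 0) + (0 + 0) | (0 | 0)) has moves -a-> n1, -a-> n2, -a-> n3, -a-> n4
  n1 = 0 | (0 | 0) | a.0 has moves -a-> n5
  n2 = a.0 | (0 | 0 + (0 + 0)) has moves -a-> n6
  n3 = a.0 | (0 | 0) | 0 has moves -a-> n5
  n4 = b.(0 + 0) + (0 + 0) | (0 | 0) has moves -b-> n7
  n5 = 0 | (0 | 0) | 0 has moves ·
  n6 = 0 | (0 | 0 + (0 + 0)) has moves ·
  n7 = 0 + 0 has moves ·
Bisimilarity quotient blocks:
  B0 = {m0}
  B1 = {m2, m5, m8, n1, n2, n3}
  B2 = {m6, m7, m9, n5, n6, n7}
  B3 = {m4}
  B4 = {m1}
  B5 = {m3, n4}
  B6 = {n0}
m0 ∈ B0, n0 ∈ B6 → different blocks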